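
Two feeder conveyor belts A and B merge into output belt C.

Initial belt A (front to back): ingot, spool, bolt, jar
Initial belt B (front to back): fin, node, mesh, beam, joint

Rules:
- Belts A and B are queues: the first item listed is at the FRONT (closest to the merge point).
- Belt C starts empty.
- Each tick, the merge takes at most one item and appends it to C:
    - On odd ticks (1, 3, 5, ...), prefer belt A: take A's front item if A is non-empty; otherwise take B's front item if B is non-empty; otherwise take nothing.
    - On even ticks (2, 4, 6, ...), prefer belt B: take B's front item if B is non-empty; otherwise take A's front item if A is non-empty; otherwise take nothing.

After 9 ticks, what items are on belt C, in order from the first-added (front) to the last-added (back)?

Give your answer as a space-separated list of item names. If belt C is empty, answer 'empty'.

Answer: ingot fin spool node bolt mesh jar beam joint

Derivation:
Tick 1: prefer A, take ingot from A; A=[spool,bolt,jar] B=[fin,node,mesh,beam,joint] C=[ingot]
Tick 2: prefer B, take fin from B; A=[spool,bolt,jar] B=[node,mesh,beam,joint] C=[ingot,fin]
Tick 3: prefer A, take spool from A; A=[bolt,jar] B=[node,mesh,beam,joint] C=[ingot,fin,spool]
Tick 4: prefer B, take node from B; A=[bolt,jar] B=[mesh,beam,joint] C=[ingot,fin,spool,node]
Tick 5: prefer A, take bolt from A; A=[jar] B=[mesh,beam,joint] C=[ingot,fin,spool,node,bolt]
Tick 6: prefer B, take mesh from B; A=[jar] B=[beam,joint] C=[ingot,fin,spool,node,bolt,mesh]
Tick 7: prefer A, take jar from A; A=[-] B=[beam,joint] C=[ingot,fin,spool,node,bolt,mesh,jar]
Tick 8: prefer B, take beam from B; A=[-] B=[joint] C=[ingot,fin,spool,node,bolt,mesh,jar,beam]
Tick 9: prefer A, take joint from B; A=[-] B=[-] C=[ingot,fin,spool,node,bolt,mesh,jar,beam,joint]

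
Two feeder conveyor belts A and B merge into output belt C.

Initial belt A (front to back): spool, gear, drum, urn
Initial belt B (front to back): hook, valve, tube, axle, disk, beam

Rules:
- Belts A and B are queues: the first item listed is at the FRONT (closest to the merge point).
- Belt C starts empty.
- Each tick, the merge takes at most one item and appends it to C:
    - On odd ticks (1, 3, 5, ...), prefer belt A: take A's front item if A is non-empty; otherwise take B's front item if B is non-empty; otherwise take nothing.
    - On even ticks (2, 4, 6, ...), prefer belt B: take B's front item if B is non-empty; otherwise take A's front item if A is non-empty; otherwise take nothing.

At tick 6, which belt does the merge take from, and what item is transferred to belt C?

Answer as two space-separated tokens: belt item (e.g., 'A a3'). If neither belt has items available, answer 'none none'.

Answer: B tube

Derivation:
Tick 1: prefer A, take spool from A; A=[gear,drum,urn] B=[hook,valve,tube,axle,disk,beam] C=[spool]
Tick 2: prefer B, take hook from B; A=[gear,drum,urn] B=[valve,tube,axle,disk,beam] C=[spool,hook]
Tick 3: prefer A, take gear from A; A=[drum,urn] B=[valve,tube,axle,disk,beam] C=[spool,hook,gear]
Tick 4: prefer B, take valve from B; A=[drum,urn] B=[tube,axle,disk,beam] C=[spool,hook,gear,valve]
Tick 5: prefer A, take drum from A; A=[urn] B=[tube,axle,disk,beam] C=[spool,hook,gear,valve,drum]
Tick 6: prefer B, take tube from B; A=[urn] B=[axle,disk,beam] C=[spool,hook,gear,valve,drum,tube]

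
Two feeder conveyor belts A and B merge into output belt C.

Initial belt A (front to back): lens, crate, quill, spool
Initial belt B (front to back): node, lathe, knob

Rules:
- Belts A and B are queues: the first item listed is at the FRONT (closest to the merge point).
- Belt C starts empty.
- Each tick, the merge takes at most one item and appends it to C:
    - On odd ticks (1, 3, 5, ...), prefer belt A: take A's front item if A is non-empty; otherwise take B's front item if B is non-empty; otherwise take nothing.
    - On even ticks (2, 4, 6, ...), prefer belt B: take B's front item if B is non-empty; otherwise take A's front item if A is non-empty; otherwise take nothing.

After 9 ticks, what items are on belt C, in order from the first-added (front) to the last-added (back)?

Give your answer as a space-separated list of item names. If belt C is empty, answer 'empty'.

Answer: lens node crate lathe quill knob spool

Derivation:
Tick 1: prefer A, take lens from A; A=[crate,quill,spool] B=[node,lathe,knob] C=[lens]
Tick 2: prefer B, take node from B; A=[crate,quill,spool] B=[lathe,knob] C=[lens,node]
Tick 3: prefer A, take crate from A; A=[quill,spool] B=[lathe,knob] C=[lens,node,crate]
Tick 4: prefer B, take lathe from B; A=[quill,spool] B=[knob] C=[lens,node,crate,lathe]
Tick 5: prefer A, take quill from A; A=[spool] B=[knob] C=[lens,node,crate,lathe,quill]
Tick 6: prefer B, take knob from B; A=[spool] B=[-] C=[lens,node,crate,lathe,quill,knob]
Tick 7: prefer A, take spool from A; A=[-] B=[-] C=[lens,node,crate,lathe,quill,knob,spool]
Tick 8: prefer B, both empty, nothing taken; A=[-] B=[-] C=[lens,node,crate,lathe,quill,knob,spool]
Tick 9: prefer A, both empty, nothing taken; A=[-] B=[-] C=[lens,node,crate,lathe,quill,knob,spool]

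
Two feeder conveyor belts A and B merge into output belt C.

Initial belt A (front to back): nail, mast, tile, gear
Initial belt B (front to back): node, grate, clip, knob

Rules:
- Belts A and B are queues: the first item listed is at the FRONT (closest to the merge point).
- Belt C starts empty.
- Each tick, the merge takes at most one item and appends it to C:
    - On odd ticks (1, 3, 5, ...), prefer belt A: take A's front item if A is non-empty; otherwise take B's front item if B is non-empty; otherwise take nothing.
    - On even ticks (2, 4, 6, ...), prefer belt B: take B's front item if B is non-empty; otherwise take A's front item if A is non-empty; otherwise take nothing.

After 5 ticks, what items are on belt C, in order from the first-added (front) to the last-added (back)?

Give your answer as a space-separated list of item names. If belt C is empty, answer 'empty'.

Tick 1: prefer A, take nail from A; A=[mast,tile,gear] B=[node,grate,clip,knob] C=[nail]
Tick 2: prefer B, take node from B; A=[mast,tile,gear] B=[grate,clip,knob] C=[nail,node]
Tick 3: prefer A, take mast from A; A=[tile,gear] B=[grate,clip,knob] C=[nail,node,mast]
Tick 4: prefer B, take grate from B; A=[tile,gear] B=[clip,knob] C=[nail,node,mast,grate]
Tick 5: prefer A, take tile from A; A=[gear] B=[clip,knob] C=[nail,node,mast,grate,tile]

Answer: nail node mast grate tile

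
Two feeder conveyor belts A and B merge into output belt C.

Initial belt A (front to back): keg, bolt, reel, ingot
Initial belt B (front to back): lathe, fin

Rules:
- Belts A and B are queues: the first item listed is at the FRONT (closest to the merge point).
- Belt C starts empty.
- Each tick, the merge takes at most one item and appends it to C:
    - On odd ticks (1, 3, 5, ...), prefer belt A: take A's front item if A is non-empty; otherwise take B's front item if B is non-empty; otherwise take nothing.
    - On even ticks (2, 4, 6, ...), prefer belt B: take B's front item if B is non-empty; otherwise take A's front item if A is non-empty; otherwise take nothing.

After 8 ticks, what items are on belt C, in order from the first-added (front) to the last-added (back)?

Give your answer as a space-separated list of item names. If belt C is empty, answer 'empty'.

Tick 1: prefer A, take keg from A; A=[bolt,reel,ingot] B=[lathe,fin] C=[keg]
Tick 2: prefer B, take lathe from B; A=[bolt,reel,ingot] B=[fin] C=[keg,lathe]
Tick 3: prefer A, take bolt from A; A=[reel,ingot] B=[fin] C=[keg,lathe,bolt]
Tick 4: prefer B, take fin from B; A=[reel,ingot] B=[-] C=[keg,lathe,bolt,fin]
Tick 5: prefer A, take reel from A; A=[ingot] B=[-] C=[keg,lathe,bolt,fin,reel]
Tick 6: prefer B, take ingot from A; A=[-] B=[-] C=[keg,lathe,bolt,fin,reel,ingot]
Tick 7: prefer A, both empty, nothing taken; A=[-] B=[-] C=[keg,lathe,bolt,fin,reel,ingot]
Tick 8: prefer B, both empty, nothing taken; A=[-] B=[-] C=[keg,lathe,bolt,fin,reel,ingot]

Answer: keg lathe bolt fin reel ingot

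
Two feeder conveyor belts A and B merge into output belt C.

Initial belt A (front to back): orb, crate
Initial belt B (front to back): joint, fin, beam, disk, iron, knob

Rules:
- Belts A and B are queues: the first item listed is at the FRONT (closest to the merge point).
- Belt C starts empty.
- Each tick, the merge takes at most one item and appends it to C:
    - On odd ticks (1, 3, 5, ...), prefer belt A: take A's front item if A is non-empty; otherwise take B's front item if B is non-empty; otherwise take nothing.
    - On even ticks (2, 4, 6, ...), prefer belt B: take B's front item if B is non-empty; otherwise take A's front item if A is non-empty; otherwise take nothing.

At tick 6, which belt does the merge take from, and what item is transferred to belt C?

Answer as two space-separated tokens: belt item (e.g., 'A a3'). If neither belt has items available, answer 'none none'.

Tick 1: prefer A, take orb from A; A=[crate] B=[joint,fin,beam,disk,iron,knob] C=[orb]
Tick 2: prefer B, take joint from B; A=[crate] B=[fin,beam,disk,iron,knob] C=[orb,joint]
Tick 3: prefer A, take crate from A; A=[-] B=[fin,beam,disk,iron,knob] C=[orb,joint,crate]
Tick 4: prefer B, take fin from B; A=[-] B=[beam,disk,iron,knob] C=[orb,joint,crate,fin]
Tick 5: prefer A, take beam from B; A=[-] B=[disk,iron,knob] C=[orb,joint,crate,fin,beam]
Tick 6: prefer B, take disk from B; A=[-] B=[iron,knob] C=[orb,joint,crate,fin,beam,disk]

Answer: B disk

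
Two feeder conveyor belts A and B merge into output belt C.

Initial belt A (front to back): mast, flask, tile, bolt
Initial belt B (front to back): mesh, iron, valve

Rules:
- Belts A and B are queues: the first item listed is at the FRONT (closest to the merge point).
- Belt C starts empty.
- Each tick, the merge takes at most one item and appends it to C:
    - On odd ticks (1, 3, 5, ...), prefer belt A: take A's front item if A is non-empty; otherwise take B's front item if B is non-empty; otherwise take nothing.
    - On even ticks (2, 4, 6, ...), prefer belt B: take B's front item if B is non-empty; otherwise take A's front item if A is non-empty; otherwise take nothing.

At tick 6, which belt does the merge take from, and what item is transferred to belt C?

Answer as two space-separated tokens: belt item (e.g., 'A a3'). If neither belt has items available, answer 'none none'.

Answer: B valve

Derivation:
Tick 1: prefer A, take mast from A; A=[flask,tile,bolt] B=[mesh,iron,valve] C=[mast]
Tick 2: prefer B, take mesh from B; A=[flask,tile,bolt] B=[iron,valve] C=[mast,mesh]
Tick 3: prefer A, take flask from A; A=[tile,bolt] B=[iron,valve] C=[mast,mesh,flask]
Tick 4: prefer B, take iron from B; A=[tile,bolt] B=[valve] C=[mast,mesh,flask,iron]
Tick 5: prefer A, take tile from A; A=[bolt] B=[valve] C=[mast,mesh,flask,iron,tile]
Tick 6: prefer B, take valve from B; A=[bolt] B=[-] C=[mast,mesh,flask,iron,tile,valve]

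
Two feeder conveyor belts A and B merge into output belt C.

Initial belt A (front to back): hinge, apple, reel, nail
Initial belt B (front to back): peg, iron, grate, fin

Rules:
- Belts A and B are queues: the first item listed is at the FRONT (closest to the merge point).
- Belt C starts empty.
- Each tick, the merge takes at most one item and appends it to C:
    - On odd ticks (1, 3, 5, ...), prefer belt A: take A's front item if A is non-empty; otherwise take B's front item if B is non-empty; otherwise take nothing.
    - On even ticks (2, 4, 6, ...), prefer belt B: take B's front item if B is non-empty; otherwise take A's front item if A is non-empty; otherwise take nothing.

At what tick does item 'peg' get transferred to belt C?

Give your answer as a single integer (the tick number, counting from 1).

Tick 1: prefer A, take hinge from A; A=[apple,reel,nail] B=[peg,iron,grate,fin] C=[hinge]
Tick 2: prefer B, take peg from B; A=[apple,reel,nail] B=[iron,grate,fin] C=[hinge,peg]

Answer: 2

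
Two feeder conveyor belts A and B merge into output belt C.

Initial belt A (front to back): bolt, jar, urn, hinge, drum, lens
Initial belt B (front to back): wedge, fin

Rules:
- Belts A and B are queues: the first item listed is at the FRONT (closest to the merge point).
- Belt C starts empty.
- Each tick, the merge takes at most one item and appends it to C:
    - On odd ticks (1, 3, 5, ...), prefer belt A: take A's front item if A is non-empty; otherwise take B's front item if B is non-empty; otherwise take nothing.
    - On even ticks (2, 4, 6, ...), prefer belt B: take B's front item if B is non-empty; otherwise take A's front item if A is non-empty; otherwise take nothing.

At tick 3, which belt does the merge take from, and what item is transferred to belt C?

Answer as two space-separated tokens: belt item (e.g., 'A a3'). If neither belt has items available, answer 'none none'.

Tick 1: prefer A, take bolt from A; A=[jar,urn,hinge,drum,lens] B=[wedge,fin] C=[bolt]
Tick 2: prefer B, take wedge from B; A=[jar,urn,hinge,drum,lens] B=[fin] C=[bolt,wedge]
Tick 3: prefer A, take jar from A; A=[urn,hinge,drum,lens] B=[fin] C=[bolt,wedge,jar]

Answer: A jar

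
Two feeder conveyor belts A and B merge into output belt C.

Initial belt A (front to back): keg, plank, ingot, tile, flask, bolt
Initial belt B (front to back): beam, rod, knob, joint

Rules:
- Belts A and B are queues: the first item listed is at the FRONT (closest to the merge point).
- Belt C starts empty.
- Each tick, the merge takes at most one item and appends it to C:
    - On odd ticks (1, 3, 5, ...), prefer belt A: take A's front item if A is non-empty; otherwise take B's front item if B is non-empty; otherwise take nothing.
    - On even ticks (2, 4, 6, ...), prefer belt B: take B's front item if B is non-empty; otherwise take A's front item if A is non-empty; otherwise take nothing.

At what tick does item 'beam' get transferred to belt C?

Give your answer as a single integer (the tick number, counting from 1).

Tick 1: prefer A, take keg from A; A=[plank,ingot,tile,flask,bolt] B=[beam,rod,knob,joint] C=[keg]
Tick 2: prefer B, take beam from B; A=[plank,ingot,tile,flask,bolt] B=[rod,knob,joint] C=[keg,beam]

Answer: 2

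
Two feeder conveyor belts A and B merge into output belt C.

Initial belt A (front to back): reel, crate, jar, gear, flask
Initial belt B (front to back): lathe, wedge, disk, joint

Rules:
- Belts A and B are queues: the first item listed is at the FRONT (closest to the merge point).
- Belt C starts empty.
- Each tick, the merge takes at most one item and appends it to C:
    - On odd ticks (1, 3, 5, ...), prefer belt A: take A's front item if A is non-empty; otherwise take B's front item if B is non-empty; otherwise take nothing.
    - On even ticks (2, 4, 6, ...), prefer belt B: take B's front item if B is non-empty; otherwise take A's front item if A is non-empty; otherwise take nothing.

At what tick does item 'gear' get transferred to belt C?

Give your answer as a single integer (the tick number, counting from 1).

Answer: 7

Derivation:
Tick 1: prefer A, take reel from A; A=[crate,jar,gear,flask] B=[lathe,wedge,disk,joint] C=[reel]
Tick 2: prefer B, take lathe from B; A=[crate,jar,gear,flask] B=[wedge,disk,joint] C=[reel,lathe]
Tick 3: prefer A, take crate from A; A=[jar,gear,flask] B=[wedge,disk,joint] C=[reel,lathe,crate]
Tick 4: prefer B, take wedge from B; A=[jar,gear,flask] B=[disk,joint] C=[reel,lathe,crate,wedge]
Tick 5: prefer A, take jar from A; A=[gear,flask] B=[disk,joint] C=[reel,lathe,crate,wedge,jar]
Tick 6: prefer B, take disk from B; A=[gear,flask] B=[joint] C=[reel,lathe,crate,wedge,jar,disk]
Tick 7: prefer A, take gear from A; A=[flask] B=[joint] C=[reel,lathe,crate,wedge,jar,disk,gear]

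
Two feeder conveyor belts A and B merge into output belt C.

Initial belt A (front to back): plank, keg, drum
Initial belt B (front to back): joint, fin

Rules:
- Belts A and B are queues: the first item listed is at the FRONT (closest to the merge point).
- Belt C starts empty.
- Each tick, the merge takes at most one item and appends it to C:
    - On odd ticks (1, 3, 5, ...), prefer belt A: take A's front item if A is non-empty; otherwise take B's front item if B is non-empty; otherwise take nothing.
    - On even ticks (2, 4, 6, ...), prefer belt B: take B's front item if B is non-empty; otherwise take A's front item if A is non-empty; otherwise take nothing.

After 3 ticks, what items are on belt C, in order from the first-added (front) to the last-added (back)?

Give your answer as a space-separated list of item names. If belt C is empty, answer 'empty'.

Answer: plank joint keg

Derivation:
Tick 1: prefer A, take plank from A; A=[keg,drum] B=[joint,fin] C=[plank]
Tick 2: prefer B, take joint from B; A=[keg,drum] B=[fin] C=[plank,joint]
Tick 3: prefer A, take keg from A; A=[drum] B=[fin] C=[plank,joint,keg]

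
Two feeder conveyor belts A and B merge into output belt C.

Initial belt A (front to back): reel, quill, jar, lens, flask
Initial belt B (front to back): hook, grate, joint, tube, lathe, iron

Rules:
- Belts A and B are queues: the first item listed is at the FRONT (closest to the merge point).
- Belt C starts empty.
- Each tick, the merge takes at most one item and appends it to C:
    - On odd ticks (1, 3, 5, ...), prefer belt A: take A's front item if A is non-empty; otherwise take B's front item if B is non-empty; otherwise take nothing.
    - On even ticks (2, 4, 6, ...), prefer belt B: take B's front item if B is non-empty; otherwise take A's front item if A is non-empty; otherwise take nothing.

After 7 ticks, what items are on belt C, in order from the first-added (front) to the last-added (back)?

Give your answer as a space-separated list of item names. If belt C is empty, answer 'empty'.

Answer: reel hook quill grate jar joint lens

Derivation:
Tick 1: prefer A, take reel from A; A=[quill,jar,lens,flask] B=[hook,grate,joint,tube,lathe,iron] C=[reel]
Tick 2: prefer B, take hook from B; A=[quill,jar,lens,flask] B=[grate,joint,tube,lathe,iron] C=[reel,hook]
Tick 3: prefer A, take quill from A; A=[jar,lens,flask] B=[grate,joint,tube,lathe,iron] C=[reel,hook,quill]
Tick 4: prefer B, take grate from B; A=[jar,lens,flask] B=[joint,tube,lathe,iron] C=[reel,hook,quill,grate]
Tick 5: prefer A, take jar from A; A=[lens,flask] B=[joint,tube,lathe,iron] C=[reel,hook,quill,grate,jar]
Tick 6: prefer B, take joint from B; A=[lens,flask] B=[tube,lathe,iron] C=[reel,hook,quill,grate,jar,joint]
Tick 7: prefer A, take lens from A; A=[flask] B=[tube,lathe,iron] C=[reel,hook,quill,grate,jar,joint,lens]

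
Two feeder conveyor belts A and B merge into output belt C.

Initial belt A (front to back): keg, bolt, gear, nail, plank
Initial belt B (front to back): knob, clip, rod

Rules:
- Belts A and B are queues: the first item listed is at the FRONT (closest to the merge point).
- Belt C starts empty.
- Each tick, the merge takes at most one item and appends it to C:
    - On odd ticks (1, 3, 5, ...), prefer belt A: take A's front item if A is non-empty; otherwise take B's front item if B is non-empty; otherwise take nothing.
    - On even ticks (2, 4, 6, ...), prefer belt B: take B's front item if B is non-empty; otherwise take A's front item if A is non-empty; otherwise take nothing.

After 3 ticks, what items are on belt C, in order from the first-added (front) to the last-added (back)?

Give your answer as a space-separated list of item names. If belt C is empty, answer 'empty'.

Tick 1: prefer A, take keg from A; A=[bolt,gear,nail,plank] B=[knob,clip,rod] C=[keg]
Tick 2: prefer B, take knob from B; A=[bolt,gear,nail,plank] B=[clip,rod] C=[keg,knob]
Tick 3: prefer A, take bolt from A; A=[gear,nail,plank] B=[clip,rod] C=[keg,knob,bolt]

Answer: keg knob bolt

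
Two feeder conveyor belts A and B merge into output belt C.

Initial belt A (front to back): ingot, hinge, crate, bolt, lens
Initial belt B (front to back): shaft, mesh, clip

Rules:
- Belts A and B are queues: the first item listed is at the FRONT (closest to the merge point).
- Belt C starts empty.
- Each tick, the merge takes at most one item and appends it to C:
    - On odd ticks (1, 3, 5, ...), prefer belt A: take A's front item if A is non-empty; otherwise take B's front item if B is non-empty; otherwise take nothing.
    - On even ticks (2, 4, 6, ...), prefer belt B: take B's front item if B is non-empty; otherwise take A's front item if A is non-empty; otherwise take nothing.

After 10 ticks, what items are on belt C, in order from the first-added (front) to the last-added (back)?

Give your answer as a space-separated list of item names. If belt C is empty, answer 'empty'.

Answer: ingot shaft hinge mesh crate clip bolt lens

Derivation:
Tick 1: prefer A, take ingot from A; A=[hinge,crate,bolt,lens] B=[shaft,mesh,clip] C=[ingot]
Tick 2: prefer B, take shaft from B; A=[hinge,crate,bolt,lens] B=[mesh,clip] C=[ingot,shaft]
Tick 3: prefer A, take hinge from A; A=[crate,bolt,lens] B=[mesh,clip] C=[ingot,shaft,hinge]
Tick 4: prefer B, take mesh from B; A=[crate,bolt,lens] B=[clip] C=[ingot,shaft,hinge,mesh]
Tick 5: prefer A, take crate from A; A=[bolt,lens] B=[clip] C=[ingot,shaft,hinge,mesh,crate]
Tick 6: prefer B, take clip from B; A=[bolt,lens] B=[-] C=[ingot,shaft,hinge,mesh,crate,clip]
Tick 7: prefer A, take bolt from A; A=[lens] B=[-] C=[ingot,shaft,hinge,mesh,crate,clip,bolt]
Tick 8: prefer B, take lens from A; A=[-] B=[-] C=[ingot,shaft,hinge,mesh,crate,clip,bolt,lens]
Tick 9: prefer A, both empty, nothing taken; A=[-] B=[-] C=[ingot,shaft,hinge,mesh,crate,clip,bolt,lens]
Tick 10: prefer B, both empty, nothing taken; A=[-] B=[-] C=[ingot,shaft,hinge,mesh,crate,clip,bolt,lens]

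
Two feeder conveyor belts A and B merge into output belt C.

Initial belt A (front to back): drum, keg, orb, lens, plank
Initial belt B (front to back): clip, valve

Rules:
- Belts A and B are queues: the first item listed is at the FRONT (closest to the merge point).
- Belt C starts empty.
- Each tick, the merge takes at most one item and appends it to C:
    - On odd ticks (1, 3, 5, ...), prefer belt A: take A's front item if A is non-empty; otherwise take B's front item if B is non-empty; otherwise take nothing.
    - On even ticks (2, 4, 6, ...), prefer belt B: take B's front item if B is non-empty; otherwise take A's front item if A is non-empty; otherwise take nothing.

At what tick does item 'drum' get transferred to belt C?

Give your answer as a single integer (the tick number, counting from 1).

Tick 1: prefer A, take drum from A; A=[keg,orb,lens,plank] B=[clip,valve] C=[drum]

Answer: 1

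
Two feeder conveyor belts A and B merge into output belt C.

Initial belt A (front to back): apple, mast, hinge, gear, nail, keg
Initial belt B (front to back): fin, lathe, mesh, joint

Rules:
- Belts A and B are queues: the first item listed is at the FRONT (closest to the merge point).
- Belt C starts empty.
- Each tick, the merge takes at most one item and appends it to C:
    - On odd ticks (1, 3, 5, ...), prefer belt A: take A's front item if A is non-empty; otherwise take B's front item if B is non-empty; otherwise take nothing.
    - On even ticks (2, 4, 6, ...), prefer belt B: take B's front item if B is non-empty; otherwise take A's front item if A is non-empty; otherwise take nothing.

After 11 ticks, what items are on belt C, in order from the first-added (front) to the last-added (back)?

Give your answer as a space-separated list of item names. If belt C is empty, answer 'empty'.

Tick 1: prefer A, take apple from A; A=[mast,hinge,gear,nail,keg] B=[fin,lathe,mesh,joint] C=[apple]
Tick 2: prefer B, take fin from B; A=[mast,hinge,gear,nail,keg] B=[lathe,mesh,joint] C=[apple,fin]
Tick 3: prefer A, take mast from A; A=[hinge,gear,nail,keg] B=[lathe,mesh,joint] C=[apple,fin,mast]
Tick 4: prefer B, take lathe from B; A=[hinge,gear,nail,keg] B=[mesh,joint] C=[apple,fin,mast,lathe]
Tick 5: prefer A, take hinge from A; A=[gear,nail,keg] B=[mesh,joint] C=[apple,fin,mast,lathe,hinge]
Tick 6: prefer B, take mesh from B; A=[gear,nail,keg] B=[joint] C=[apple,fin,mast,lathe,hinge,mesh]
Tick 7: prefer A, take gear from A; A=[nail,keg] B=[joint] C=[apple,fin,mast,lathe,hinge,mesh,gear]
Tick 8: prefer B, take joint from B; A=[nail,keg] B=[-] C=[apple,fin,mast,lathe,hinge,mesh,gear,joint]
Tick 9: prefer A, take nail from A; A=[keg] B=[-] C=[apple,fin,mast,lathe,hinge,mesh,gear,joint,nail]
Tick 10: prefer B, take keg from A; A=[-] B=[-] C=[apple,fin,mast,lathe,hinge,mesh,gear,joint,nail,keg]
Tick 11: prefer A, both empty, nothing taken; A=[-] B=[-] C=[apple,fin,mast,lathe,hinge,mesh,gear,joint,nail,keg]

Answer: apple fin mast lathe hinge mesh gear joint nail keg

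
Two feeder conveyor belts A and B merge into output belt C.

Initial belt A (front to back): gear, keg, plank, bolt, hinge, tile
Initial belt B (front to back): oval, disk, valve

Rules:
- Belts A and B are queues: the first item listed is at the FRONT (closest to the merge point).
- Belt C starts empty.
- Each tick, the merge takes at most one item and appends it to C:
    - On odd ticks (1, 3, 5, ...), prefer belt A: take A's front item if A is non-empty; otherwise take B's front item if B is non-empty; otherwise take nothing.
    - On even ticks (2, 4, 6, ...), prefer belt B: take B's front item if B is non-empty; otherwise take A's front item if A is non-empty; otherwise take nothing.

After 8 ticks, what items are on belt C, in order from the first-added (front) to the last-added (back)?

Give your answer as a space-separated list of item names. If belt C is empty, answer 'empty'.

Tick 1: prefer A, take gear from A; A=[keg,plank,bolt,hinge,tile] B=[oval,disk,valve] C=[gear]
Tick 2: prefer B, take oval from B; A=[keg,plank,bolt,hinge,tile] B=[disk,valve] C=[gear,oval]
Tick 3: prefer A, take keg from A; A=[plank,bolt,hinge,tile] B=[disk,valve] C=[gear,oval,keg]
Tick 4: prefer B, take disk from B; A=[plank,bolt,hinge,tile] B=[valve] C=[gear,oval,keg,disk]
Tick 5: prefer A, take plank from A; A=[bolt,hinge,tile] B=[valve] C=[gear,oval,keg,disk,plank]
Tick 6: prefer B, take valve from B; A=[bolt,hinge,tile] B=[-] C=[gear,oval,keg,disk,plank,valve]
Tick 7: prefer A, take bolt from A; A=[hinge,tile] B=[-] C=[gear,oval,keg,disk,plank,valve,bolt]
Tick 8: prefer B, take hinge from A; A=[tile] B=[-] C=[gear,oval,keg,disk,plank,valve,bolt,hinge]

Answer: gear oval keg disk plank valve bolt hinge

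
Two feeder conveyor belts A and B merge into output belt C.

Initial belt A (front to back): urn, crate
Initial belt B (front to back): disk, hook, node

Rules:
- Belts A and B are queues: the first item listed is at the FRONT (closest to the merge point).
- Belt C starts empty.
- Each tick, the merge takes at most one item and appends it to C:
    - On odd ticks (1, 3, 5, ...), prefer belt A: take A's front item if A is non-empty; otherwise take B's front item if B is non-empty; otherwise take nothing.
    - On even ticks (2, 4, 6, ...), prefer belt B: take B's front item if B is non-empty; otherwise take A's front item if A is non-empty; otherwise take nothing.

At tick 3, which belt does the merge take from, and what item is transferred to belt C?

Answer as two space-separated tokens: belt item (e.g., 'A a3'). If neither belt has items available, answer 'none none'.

Tick 1: prefer A, take urn from A; A=[crate] B=[disk,hook,node] C=[urn]
Tick 2: prefer B, take disk from B; A=[crate] B=[hook,node] C=[urn,disk]
Tick 3: prefer A, take crate from A; A=[-] B=[hook,node] C=[urn,disk,crate]

Answer: A crate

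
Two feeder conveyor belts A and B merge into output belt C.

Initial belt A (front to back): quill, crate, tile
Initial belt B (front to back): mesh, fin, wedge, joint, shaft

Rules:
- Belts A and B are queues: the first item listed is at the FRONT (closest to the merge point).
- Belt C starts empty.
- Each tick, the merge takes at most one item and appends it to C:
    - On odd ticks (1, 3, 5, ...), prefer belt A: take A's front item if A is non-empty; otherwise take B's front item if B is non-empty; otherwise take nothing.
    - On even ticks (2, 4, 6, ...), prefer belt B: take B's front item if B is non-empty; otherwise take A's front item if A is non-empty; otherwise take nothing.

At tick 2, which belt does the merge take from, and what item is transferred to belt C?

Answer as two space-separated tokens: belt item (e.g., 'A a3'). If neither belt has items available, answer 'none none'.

Tick 1: prefer A, take quill from A; A=[crate,tile] B=[mesh,fin,wedge,joint,shaft] C=[quill]
Tick 2: prefer B, take mesh from B; A=[crate,tile] B=[fin,wedge,joint,shaft] C=[quill,mesh]

Answer: B mesh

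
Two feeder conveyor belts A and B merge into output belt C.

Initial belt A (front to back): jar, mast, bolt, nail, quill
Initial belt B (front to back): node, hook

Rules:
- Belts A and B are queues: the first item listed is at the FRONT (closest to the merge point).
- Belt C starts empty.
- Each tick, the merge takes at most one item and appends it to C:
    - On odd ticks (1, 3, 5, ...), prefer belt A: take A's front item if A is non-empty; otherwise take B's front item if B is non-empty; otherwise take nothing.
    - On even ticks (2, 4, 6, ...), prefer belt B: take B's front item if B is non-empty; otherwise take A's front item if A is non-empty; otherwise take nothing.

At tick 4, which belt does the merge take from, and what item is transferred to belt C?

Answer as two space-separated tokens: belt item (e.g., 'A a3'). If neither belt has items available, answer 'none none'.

Tick 1: prefer A, take jar from A; A=[mast,bolt,nail,quill] B=[node,hook] C=[jar]
Tick 2: prefer B, take node from B; A=[mast,bolt,nail,quill] B=[hook] C=[jar,node]
Tick 3: prefer A, take mast from A; A=[bolt,nail,quill] B=[hook] C=[jar,node,mast]
Tick 4: prefer B, take hook from B; A=[bolt,nail,quill] B=[-] C=[jar,node,mast,hook]

Answer: B hook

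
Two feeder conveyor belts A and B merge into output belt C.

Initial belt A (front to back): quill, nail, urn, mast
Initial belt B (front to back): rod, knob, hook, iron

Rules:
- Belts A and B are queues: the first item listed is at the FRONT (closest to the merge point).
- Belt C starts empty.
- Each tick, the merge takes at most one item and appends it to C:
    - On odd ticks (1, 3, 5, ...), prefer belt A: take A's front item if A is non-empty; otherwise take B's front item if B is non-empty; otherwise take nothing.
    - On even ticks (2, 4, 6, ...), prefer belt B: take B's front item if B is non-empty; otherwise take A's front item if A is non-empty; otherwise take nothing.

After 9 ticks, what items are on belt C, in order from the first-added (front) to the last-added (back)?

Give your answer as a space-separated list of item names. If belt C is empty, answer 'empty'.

Answer: quill rod nail knob urn hook mast iron

Derivation:
Tick 1: prefer A, take quill from A; A=[nail,urn,mast] B=[rod,knob,hook,iron] C=[quill]
Tick 2: prefer B, take rod from B; A=[nail,urn,mast] B=[knob,hook,iron] C=[quill,rod]
Tick 3: prefer A, take nail from A; A=[urn,mast] B=[knob,hook,iron] C=[quill,rod,nail]
Tick 4: prefer B, take knob from B; A=[urn,mast] B=[hook,iron] C=[quill,rod,nail,knob]
Tick 5: prefer A, take urn from A; A=[mast] B=[hook,iron] C=[quill,rod,nail,knob,urn]
Tick 6: prefer B, take hook from B; A=[mast] B=[iron] C=[quill,rod,nail,knob,urn,hook]
Tick 7: prefer A, take mast from A; A=[-] B=[iron] C=[quill,rod,nail,knob,urn,hook,mast]
Tick 8: prefer B, take iron from B; A=[-] B=[-] C=[quill,rod,nail,knob,urn,hook,mast,iron]
Tick 9: prefer A, both empty, nothing taken; A=[-] B=[-] C=[quill,rod,nail,knob,urn,hook,mast,iron]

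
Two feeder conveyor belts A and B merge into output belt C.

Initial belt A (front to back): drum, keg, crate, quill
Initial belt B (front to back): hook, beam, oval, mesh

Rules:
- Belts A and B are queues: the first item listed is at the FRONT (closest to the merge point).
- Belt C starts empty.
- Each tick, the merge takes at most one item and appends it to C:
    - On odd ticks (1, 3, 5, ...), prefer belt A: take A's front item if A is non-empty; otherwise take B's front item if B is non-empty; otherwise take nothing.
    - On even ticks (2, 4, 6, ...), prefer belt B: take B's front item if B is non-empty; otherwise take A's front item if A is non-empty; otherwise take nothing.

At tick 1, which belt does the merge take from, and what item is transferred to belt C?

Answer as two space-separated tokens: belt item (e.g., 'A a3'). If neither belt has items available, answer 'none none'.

Tick 1: prefer A, take drum from A; A=[keg,crate,quill] B=[hook,beam,oval,mesh] C=[drum]

Answer: A drum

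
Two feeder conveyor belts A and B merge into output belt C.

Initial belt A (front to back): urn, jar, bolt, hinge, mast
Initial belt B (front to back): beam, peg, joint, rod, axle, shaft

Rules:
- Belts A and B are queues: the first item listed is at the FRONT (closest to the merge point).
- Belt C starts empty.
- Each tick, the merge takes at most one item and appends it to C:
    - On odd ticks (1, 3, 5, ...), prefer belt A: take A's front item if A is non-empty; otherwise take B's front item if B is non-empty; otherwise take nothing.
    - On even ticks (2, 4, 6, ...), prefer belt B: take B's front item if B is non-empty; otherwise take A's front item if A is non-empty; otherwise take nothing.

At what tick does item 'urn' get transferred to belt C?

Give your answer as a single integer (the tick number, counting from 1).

Tick 1: prefer A, take urn from A; A=[jar,bolt,hinge,mast] B=[beam,peg,joint,rod,axle,shaft] C=[urn]

Answer: 1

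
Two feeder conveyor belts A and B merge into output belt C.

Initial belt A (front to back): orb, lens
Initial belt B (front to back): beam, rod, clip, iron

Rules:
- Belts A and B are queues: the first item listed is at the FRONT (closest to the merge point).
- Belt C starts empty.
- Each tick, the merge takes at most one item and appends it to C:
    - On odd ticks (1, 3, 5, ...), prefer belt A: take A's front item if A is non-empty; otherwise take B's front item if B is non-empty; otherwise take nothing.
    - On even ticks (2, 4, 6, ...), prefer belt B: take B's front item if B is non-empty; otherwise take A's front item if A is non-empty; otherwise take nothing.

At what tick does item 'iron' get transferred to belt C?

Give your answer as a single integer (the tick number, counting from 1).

Answer: 6

Derivation:
Tick 1: prefer A, take orb from A; A=[lens] B=[beam,rod,clip,iron] C=[orb]
Tick 2: prefer B, take beam from B; A=[lens] B=[rod,clip,iron] C=[orb,beam]
Tick 3: prefer A, take lens from A; A=[-] B=[rod,clip,iron] C=[orb,beam,lens]
Tick 4: prefer B, take rod from B; A=[-] B=[clip,iron] C=[orb,beam,lens,rod]
Tick 5: prefer A, take clip from B; A=[-] B=[iron] C=[orb,beam,lens,rod,clip]
Tick 6: prefer B, take iron from B; A=[-] B=[-] C=[orb,beam,lens,rod,clip,iron]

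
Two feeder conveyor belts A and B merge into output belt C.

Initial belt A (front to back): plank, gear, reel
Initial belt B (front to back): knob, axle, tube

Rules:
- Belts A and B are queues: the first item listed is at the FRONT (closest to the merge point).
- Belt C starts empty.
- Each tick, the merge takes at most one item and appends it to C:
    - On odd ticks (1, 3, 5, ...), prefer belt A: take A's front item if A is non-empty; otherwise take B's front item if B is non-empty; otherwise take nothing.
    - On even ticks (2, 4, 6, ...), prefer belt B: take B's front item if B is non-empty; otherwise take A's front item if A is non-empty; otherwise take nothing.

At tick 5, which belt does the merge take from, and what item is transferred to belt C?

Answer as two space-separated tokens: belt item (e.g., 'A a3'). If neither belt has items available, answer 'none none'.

Answer: A reel

Derivation:
Tick 1: prefer A, take plank from A; A=[gear,reel] B=[knob,axle,tube] C=[plank]
Tick 2: prefer B, take knob from B; A=[gear,reel] B=[axle,tube] C=[plank,knob]
Tick 3: prefer A, take gear from A; A=[reel] B=[axle,tube] C=[plank,knob,gear]
Tick 4: prefer B, take axle from B; A=[reel] B=[tube] C=[plank,knob,gear,axle]
Tick 5: prefer A, take reel from A; A=[-] B=[tube] C=[plank,knob,gear,axle,reel]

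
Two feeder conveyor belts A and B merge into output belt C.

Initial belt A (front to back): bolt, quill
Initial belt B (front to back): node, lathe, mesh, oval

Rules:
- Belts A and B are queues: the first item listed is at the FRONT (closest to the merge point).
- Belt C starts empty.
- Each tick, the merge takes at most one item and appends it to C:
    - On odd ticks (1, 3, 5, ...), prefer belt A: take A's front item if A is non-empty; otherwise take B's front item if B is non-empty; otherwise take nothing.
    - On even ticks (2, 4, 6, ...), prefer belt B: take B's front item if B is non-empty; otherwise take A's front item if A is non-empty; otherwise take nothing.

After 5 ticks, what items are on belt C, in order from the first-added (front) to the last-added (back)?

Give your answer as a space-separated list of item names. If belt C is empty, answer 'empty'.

Tick 1: prefer A, take bolt from A; A=[quill] B=[node,lathe,mesh,oval] C=[bolt]
Tick 2: prefer B, take node from B; A=[quill] B=[lathe,mesh,oval] C=[bolt,node]
Tick 3: prefer A, take quill from A; A=[-] B=[lathe,mesh,oval] C=[bolt,node,quill]
Tick 4: prefer B, take lathe from B; A=[-] B=[mesh,oval] C=[bolt,node,quill,lathe]
Tick 5: prefer A, take mesh from B; A=[-] B=[oval] C=[bolt,node,quill,lathe,mesh]

Answer: bolt node quill lathe mesh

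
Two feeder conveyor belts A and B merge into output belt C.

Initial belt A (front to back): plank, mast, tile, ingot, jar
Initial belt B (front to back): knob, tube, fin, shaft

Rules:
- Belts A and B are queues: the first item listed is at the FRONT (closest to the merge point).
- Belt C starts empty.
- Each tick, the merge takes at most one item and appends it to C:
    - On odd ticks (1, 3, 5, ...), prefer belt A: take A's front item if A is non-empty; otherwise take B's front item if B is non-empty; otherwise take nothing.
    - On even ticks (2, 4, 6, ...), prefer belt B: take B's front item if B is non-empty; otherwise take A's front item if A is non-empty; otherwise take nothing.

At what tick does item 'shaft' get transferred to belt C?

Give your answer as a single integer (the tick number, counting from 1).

Answer: 8

Derivation:
Tick 1: prefer A, take plank from A; A=[mast,tile,ingot,jar] B=[knob,tube,fin,shaft] C=[plank]
Tick 2: prefer B, take knob from B; A=[mast,tile,ingot,jar] B=[tube,fin,shaft] C=[plank,knob]
Tick 3: prefer A, take mast from A; A=[tile,ingot,jar] B=[tube,fin,shaft] C=[plank,knob,mast]
Tick 4: prefer B, take tube from B; A=[tile,ingot,jar] B=[fin,shaft] C=[plank,knob,mast,tube]
Tick 5: prefer A, take tile from A; A=[ingot,jar] B=[fin,shaft] C=[plank,knob,mast,tube,tile]
Tick 6: prefer B, take fin from B; A=[ingot,jar] B=[shaft] C=[plank,knob,mast,tube,tile,fin]
Tick 7: prefer A, take ingot from A; A=[jar] B=[shaft] C=[plank,knob,mast,tube,tile,fin,ingot]
Tick 8: prefer B, take shaft from B; A=[jar] B=[-] C=[plank,knob,mast,tube,tile,fin,ingot,shaft]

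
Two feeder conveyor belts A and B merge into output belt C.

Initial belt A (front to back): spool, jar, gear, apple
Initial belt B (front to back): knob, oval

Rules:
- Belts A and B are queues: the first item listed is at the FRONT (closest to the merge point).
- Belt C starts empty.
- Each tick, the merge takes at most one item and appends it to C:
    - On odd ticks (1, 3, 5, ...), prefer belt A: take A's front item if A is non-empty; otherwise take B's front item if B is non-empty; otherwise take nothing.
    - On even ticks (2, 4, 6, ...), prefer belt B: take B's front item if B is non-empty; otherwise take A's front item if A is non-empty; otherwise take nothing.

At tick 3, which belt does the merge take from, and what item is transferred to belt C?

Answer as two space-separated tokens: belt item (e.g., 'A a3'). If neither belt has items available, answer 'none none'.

Answer: A jar

Derivation:
Tick 1: prefer A, take spool from A; A=[jar,gear,apple] B=[knob,oval] C=[spool]
Tick 2: prefer B, take knob from B; A=[jar,gear,apple] B=[oval] C=[spool,knob]
Tick 3: prefer A, take jar from A; A=[gear,apple] B=[oval] C=[spool,knob,jar]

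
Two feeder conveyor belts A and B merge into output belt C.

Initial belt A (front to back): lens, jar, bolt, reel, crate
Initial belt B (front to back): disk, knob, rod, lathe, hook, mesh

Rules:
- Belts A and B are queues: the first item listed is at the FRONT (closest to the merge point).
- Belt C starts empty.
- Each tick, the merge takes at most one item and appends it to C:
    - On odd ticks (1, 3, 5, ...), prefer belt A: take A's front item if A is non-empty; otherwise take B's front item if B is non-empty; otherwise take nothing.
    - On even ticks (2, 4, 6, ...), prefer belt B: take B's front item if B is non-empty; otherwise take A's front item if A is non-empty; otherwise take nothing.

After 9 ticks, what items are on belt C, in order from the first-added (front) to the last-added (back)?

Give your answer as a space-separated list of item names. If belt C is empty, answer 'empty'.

Tick 1: prefer A, take lens from A; A=[jar,bolt,reel,crate] B=[disk,knob,rod,lathe,hook,mesh] C=[lens]
Tick 2: prefer B, take disk from B; A=[jar,bolt,reel,crate] B=[knob,rod,lathe,hook,mesh] C=[lens,disk]
Tick 3: prefer A, take jar from A; A=[bolt,reel,crate] B=[knob,rod,lathe,hook,mesh] C=[lens,disk,jar]
Tick 4: prefer B, take knob from B; A=[bolt,reel,crate] B=[rod,lathe,hook,mesh] C=[lens,disk,jar,knob]
Tick 5: prefer A, take bolt from A; A=[reel,crate] B=[rod,lathe,hook,mesh] C=[lens,disk,jar,knob,bolt]
Tick 6: prefer B, take rod from B; A=[reel,crate] B=[lathe,hook,mesh] C=[lens,disk,jar,knob,bolt,rod]
Tick 7: prefer A, take reel from A; A=[crate] B=[lathe,hook,mesh] C=[lens,disk,jar,knob,bolt,rod,reel]
Tick 8: prefer B, take lathe from B; A=[crate] B=[hook,mesh] C=[lens,disk,jar,knob,bolt,rod,reel,lathe]
Tick 9: prefer A, take crate from A; A=[-] B=[hook,mesh] C=[lens,disk,jar,knob,bolt,rod,reel,lathe,crate]

Answer: lens disk jar knob bolt rod reel lathe crate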